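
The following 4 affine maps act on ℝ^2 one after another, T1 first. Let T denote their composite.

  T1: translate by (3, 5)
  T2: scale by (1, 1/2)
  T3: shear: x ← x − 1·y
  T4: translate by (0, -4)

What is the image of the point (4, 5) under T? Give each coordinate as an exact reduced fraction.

T1 translate by (3, 5): (4, 5) → (7, 10)
T2 scale by (1, 1/2): (7, 10) → (7, 5)
T3 shear: x ← x − 1·y: (7, 5) → (2, 5)
T4 translate by (0, -4): (2, 5) → (2, 1)

T(p) = (2, 1)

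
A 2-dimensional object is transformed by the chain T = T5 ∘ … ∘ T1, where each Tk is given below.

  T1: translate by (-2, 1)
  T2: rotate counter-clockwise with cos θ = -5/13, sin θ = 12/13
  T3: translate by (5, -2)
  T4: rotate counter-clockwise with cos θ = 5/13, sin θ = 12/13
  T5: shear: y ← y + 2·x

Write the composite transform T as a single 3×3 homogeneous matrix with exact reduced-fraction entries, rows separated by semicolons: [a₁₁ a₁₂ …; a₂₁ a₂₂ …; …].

T = [-1 0 75/13; -2 -1 187/13; 0 0 1]

T1 = [1 0 -2; 0 1 1; 0 0 1]
T2·T1 = [-5/13 -12/13 -2/13; 12/13 -5/13 -29/13; 0 0 1]
T3·…·T1 = [-5/13 -12/13 63/13; 12/13 -5/13 -55/13; 0 0 1]
T4·…·T1 = [-1 0 75/13; 0 -1 37/13; 0 0 1]
T5·…·T1 = [-1 0 75/13; -2 -1 187/13; 0 0 1]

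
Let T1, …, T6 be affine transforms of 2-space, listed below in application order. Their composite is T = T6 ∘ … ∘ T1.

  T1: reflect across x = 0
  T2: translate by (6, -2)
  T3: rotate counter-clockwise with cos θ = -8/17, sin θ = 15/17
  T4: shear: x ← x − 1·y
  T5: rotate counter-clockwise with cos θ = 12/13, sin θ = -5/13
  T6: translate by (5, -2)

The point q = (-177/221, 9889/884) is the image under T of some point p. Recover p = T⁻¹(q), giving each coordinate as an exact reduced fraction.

p = (-3, -9/4)

T1 = [-1 0 0; 0 1 0; 0 0 1]
T2·T1 = [-1 0 6; 0 1 -2; 0 0 1]
T3·…·T1 = [8/17 -15/17 -18/17; -15/17 -8/17 106/17; 0 0 1]
T4·…·T1 = [23/17 -7/17 -124/17; -15/17 -8/17 106/17; 0 0 1]
T5·…·T1 = [201/221 -124/221 -958/221; -295/221 -61/221 1892/221; 0 0 1]
T6·…·T1 = [201/221 -124/221 147/221; -295/221 -61/221 1450/221; 0 0 1]
det M = -1; M⁻¹ = [61/221 -124/221 773/221; -295/221 -201/221 1515/221; 0 0 1]
M⁻¹ · (-177/221, 9889/884)ᵀ = (-3, -9/4)ᵀ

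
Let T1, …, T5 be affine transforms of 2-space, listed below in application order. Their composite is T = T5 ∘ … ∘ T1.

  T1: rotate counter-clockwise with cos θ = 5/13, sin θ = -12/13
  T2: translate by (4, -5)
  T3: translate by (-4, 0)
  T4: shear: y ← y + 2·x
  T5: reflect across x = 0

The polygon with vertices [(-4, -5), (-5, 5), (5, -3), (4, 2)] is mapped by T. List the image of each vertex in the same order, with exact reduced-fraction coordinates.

T1 rotate counter-clockwise with cos θ = 5/13, sin θ = -12/13: (-4, -5) → (-80/13, 23/13); (-5, 5) → (35/13, 85/13); (5, -3) → (-11/13, -75/13); (4, 2) → (44/13, -38/13)
T2 translate by (4, -5): (-80/13, 23/13) → (-28/13, -42/13); (35/13, 85/13) → (87/13, 20/13); (-11/13, -75/13) → (41/13, -140/13); (44/13, -38/13) → (96/13, -103/13)
T3 translate by (-4, 0): (-28/13, -42/13) → (-80/13, -42/13); (87/13, 20/13) → (35/13, 20/13); (41/13, -140/13) → (-11/13, -140/13); (96/13, -103/13) → (44/13, -103/13)
T4 shear: y ← y + 2·x: (-80/13, -42/13) → (-80/13, -202/13); (35/13, 20/13) → (35/13, 90/13); (-11/13, -140/13) → (-11/13, -162/13); (44/13, -103/13) → (44/13, -15/13)
T5 reflect across x = 0: (-80/13, -202/13) → (80/13, -202/13); (35/13, 90/13) → (-35/13, 90/13); (-11/13, -162/13) → (11/13, -162/13); (44/13, -15/13) → (-44/13, -15/13)

image vertices: (80/13, -202/13), (-35/13, 90/13), (11/13, -162/13), (-44/13, -15/13)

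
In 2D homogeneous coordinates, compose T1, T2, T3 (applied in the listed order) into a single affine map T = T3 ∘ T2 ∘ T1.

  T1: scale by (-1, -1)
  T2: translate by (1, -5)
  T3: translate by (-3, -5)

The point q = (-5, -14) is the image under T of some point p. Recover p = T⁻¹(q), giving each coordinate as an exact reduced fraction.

p = (3, 4)

T1 = [-1 0 0; 0 -1 0; 0 0 1]
T2·T1 = [-1 0 1; 0 -1 -5; 0 0 1]
T3·…·T1 = [-1 0 -2; 0 -1 -10; 0 0 1]
det M = 1; M⁻¹ = [-1 0 -2; 0 -1 -10; 0 0 1]
M⁻¹ · (-5, -14)ᵀ = (3, 4)ᵀ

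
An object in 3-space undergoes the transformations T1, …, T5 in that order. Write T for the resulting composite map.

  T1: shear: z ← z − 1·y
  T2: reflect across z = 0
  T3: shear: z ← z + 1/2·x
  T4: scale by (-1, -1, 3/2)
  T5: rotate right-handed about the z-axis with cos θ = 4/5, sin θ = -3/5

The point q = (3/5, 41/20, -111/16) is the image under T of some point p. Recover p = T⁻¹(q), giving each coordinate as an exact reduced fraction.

T1 = [1 0 0 0; 0 1 0 0; 0 -1 1 0; 0 0 0 1]
T2·T1 = [1 0 0 0; 0 1 0 0; 0 1 -1 0; 0 0 0 1]
T3·…·T1 = [1 0 0 0; 0 1 0 0; 1/2 1 -1 0; 0 0 0 1]
T4·…·T1 = [-1 0 0 0; 0 -1 0 0; 3/4 3/2 -3/2 0; 0 0 0 1]
T5·…·T1 = [-4/5 -3/5 0 0; 3/5 -4/5 0 0; 3/4 3/2 -3/2 0; 0 0 0 1]
det M = -3/2; M⁻¹ = [-4/5 3/5 0 0; -3/5 -4/5 0 0; -1 -1/2 -2/3 0; 0 0 0 1]
M⁻¹ · (3/5, 41/20, -111/16)ᵀ = (3/4, -2, 3)ᵀ

p = (3/4, -2, 3)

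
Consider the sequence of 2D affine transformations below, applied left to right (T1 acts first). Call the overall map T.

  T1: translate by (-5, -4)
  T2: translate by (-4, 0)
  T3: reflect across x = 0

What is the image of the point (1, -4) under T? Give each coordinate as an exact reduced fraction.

T(p) = (8, -8)

T1 translate by (-5, -4): (1, -4) → (-4, -8)
T2 translate by (-4, 0): (-4, -8) → (-8, -8)
T3 reflect across x = 0: (-8, -8) → (8, -8)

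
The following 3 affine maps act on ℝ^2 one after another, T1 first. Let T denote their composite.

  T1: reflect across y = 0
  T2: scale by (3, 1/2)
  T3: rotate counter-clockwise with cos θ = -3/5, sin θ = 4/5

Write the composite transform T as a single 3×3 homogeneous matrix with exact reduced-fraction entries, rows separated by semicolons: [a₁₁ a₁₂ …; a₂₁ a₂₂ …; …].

T1 = [1 0 0; 0 -1 0; 0 0 1]
T2·T1 = [3 0 0; 0 -1/2 0; 0 0 1]
T3·…·T1 = [-9/5 2/5 0; 12/5 3/10 0; 0 0 1]

T = [-9/5 2/5 0; 12/5 3/10 0; 0 0 1]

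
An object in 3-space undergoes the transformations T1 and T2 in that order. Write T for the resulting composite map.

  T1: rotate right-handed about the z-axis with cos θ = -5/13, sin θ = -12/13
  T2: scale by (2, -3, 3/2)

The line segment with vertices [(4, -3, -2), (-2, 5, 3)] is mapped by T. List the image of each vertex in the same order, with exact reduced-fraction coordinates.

T1 rotate right-handed about the z-axis with cos θ = -5/13, sin θ = -12/13: (4, -3, -2) → (-56/13, -33/13, -2); (-2, 5, 3) → (70/13, -1/13, 3)
T2 scale by (2, -3, 3/2): (-56/13, -33/13, -2) → (-112/13, 99/13, -3); (70/13, -1/13, 3) → (140/13, 3/13, 9/2)

image vertices: (-112/13, 99/13, -3), (140/13, 3/13, 9/2)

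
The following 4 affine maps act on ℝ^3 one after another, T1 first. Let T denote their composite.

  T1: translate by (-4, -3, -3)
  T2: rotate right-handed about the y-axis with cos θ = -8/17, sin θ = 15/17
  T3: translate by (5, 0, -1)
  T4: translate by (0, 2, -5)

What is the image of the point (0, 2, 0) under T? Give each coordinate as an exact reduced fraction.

T(p) = (72/17, 1, -18/17)

T1 translate by (-4, -3, -3): (0, 2, 0) → (-4, -1, -3)
T2 rotate right-handed about the y-axis with cos θ = -8/17, sin θ = 15/17: (-4, -1, -3) → (-13/17, -1, 84/17)
T3 translate by (5, 0, -1): (-13/17, -1, 84/17) → (72/17, -1, 67/17)
T4 translate by (0, 2, -5): (72/17, -1, 67/17) → (72/17, 1, -18/17)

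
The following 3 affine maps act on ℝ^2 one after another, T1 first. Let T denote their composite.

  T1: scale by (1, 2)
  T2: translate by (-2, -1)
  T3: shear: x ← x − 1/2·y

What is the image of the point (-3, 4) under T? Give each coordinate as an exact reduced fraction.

T(p) = (-17/2, 7)

T1 scale by (1, 2): (-3, 4) → (-3, 8)
T2 translate by (-2, -1): (-3, 8) → (-5, 7)
T3 shear: x ← x − 1/2·y: (-5, 7) → (-17/2, 7)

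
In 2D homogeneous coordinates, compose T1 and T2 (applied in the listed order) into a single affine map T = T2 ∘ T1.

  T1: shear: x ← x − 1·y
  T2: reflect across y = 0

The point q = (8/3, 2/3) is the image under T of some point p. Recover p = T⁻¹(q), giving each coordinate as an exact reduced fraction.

p = (2, -2/3)

T1 = [1 -1 0; 0 1 0; 0 0 1]
T2·T1 = [1 -1 0; 0 -1 0; 0 0 1]
det M = -1; M⁻¹ = [1 -1 0; 0 -1 0; 0 0 1]
M⁻¹ · (8/3, 2/3)ᵀ = (2, -2/3)ᵀ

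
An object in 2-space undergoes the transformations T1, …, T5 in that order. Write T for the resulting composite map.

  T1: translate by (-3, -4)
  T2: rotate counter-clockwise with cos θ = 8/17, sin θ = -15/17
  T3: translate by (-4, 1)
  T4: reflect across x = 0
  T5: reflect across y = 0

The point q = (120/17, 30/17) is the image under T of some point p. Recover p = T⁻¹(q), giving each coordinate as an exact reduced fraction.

T1 = [1 0 -3; 0 1 -4; 0 0 1]
T2·T1 = [8/17 15/17 -84/17; -15/17 8/17 13/17; 0 0 1]
T3·…·T1 = [8/17 15/17 -152/17; -15/17 8/17 30/17; 0 0 1]
T4·…·T1 = [-8/17 -15/17 152/17; -15/17 8/17 30/17; 0 0 1]
T5·…·T1 = [-8/17 -15/17 152/17; 15/17 -8/17 -30/17; 0 0 1]
det M = 1; M⁻¹ = [-8/17 15/17 98/17; -15/17 -8/17 120/17; 0 0 1]
M⁻¹ · (120/17, 30/17)ᵀ = (4, 0)ᵀ

p = (4, 0)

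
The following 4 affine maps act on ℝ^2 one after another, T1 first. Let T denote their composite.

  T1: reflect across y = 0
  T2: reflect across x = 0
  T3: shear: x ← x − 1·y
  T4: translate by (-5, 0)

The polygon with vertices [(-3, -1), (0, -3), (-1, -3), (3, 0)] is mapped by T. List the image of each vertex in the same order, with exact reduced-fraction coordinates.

T1 reflect across y = 0: (-3, -1) → (-3, 1); (0, -3) → (0, 3); (-1, -3) → (-1, 3); (3, 0) → (3, 0)
T2 reflect across x = 0: (-3, 1) → (3, 1); (0, 3) → (0, 3); (-1, 3) → (1, 3); (3, 0) → (-3, 0)
T3 shear: x ← x − 1·y: (3, 1) → (2, 1); (0, 3) → (-3, 3); (1, 3) → (-2, 3); (-3, 0) → (-3, 0)
T4 translate by (-5, 0): (2, 1) → (-3, 1); (-3, 3) → (-8, 3); (-2, 3) → (-7, 3); (-3, 0) → (-8, 0)

image vertices: (-3, 1), (-8, 3), (-7, 3), (-8, 0)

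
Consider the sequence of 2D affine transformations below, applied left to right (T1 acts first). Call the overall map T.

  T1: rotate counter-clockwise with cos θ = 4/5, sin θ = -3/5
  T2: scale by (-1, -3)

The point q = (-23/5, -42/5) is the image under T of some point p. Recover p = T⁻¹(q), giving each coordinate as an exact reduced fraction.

p = (2, 5)

T1 = [4/5 3/5 0; -3/5 4/5 0; 0 0 1]
T2·T1 = [-4/5 -3/5 0; 9/5 -12/5 0; 0 0 1]
det M = 3; M⁻¹ = [-4/5 1/5 0; -3/5 -4/15 0; 0 0 1]
M⁻¹ · (-23/5, -42/5)ᵀ = (2, 5)ᵀ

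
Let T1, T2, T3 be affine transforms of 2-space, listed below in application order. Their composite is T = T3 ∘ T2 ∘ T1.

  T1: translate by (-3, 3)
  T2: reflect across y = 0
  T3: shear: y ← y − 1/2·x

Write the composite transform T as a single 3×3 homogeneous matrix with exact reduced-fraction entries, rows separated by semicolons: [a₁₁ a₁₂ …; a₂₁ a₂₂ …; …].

T = [1 0 -3; -1/2 -1 -3/2; 0 0 1]

T1 = [1 0 -3; 0 1 3; 0 0 1]
T2·T1 = [1 0 -3; 0 -1 -3; 0 0 1]
T3·…·T1 = [1 0 -3; -1/2 -1 -3/2; 0 0 1]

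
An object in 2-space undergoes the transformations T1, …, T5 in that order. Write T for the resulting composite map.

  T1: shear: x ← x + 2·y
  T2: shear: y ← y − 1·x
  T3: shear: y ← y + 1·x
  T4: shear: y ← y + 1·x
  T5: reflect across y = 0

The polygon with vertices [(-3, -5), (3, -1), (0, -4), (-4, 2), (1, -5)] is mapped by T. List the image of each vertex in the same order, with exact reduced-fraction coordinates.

image vertices: (-13, 18), (1, 0), (-8, 12), (0, -2), (-9, 14)

T1 shear: x ← x + 2·y: (-3, -5) → (-13, -5); (3, -1) → (1, -1); (0, -4) → (-8, -4); (-4, 2) → (0, 2); (1, -5) → (-9, -5)
T2 shear: y ← y − 1·x: (-13, -5) → (-13, 8); (1, -1) → (1, -2); (-8, -4) → (-8, 4); (0, 2) → (0, 2); (-9, -5) → (-9, 4)
T3 shear: y ← y + 1·x: (-13, 8) → (-13, -5); (1, -2) → (1, -1); (-8, 4) → (-8, -4); (0, 2) → (0, 2); (-9, 4) → (-9, -5)
T4 shear: y ← y + 1·x: (-13, -5) → (-13, -18); (1, -1) → (1, 0); (-8, -4) → (-8, -12); (0, 2) → (0, 2); (-9, -5) → (-9, -14)
T5 reflect across y = 0: (-13, -18) → (-13, 18); (1, 0) → (1, 0); (-8, -12) → (-8, 12); (0, 2) → (0, -2); (-9, -14) → (-9, 14)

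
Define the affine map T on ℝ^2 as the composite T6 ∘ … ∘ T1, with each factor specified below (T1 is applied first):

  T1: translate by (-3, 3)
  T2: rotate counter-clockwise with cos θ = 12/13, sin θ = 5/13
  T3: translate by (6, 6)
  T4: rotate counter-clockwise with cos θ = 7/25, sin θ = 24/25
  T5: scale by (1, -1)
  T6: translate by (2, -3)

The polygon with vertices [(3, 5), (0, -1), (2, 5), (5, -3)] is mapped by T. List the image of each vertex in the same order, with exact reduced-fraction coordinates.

T1 translate by (-3, 3): (3, 5) → (0, 8); (0, -1) → (-3, 2); (2, 5) → (-1, 8); (5, -3) → (2, 0)
T2 rotate counter-clockwise with cos θ = 12/13, sin θ = 5/13: (0, 8) → (-40/13, 96/13); (-3, 2) → (-46/13, 9/13); (-1, 8) → (-4, 7); (2, 0) → (24/13, 10/13)
T3 translate by (6, 6): (-40/13, 96/13) → (38/13, 174/13); (-46/13, 9/13) → (32/13, 87/13); (-4, 7) → (2, 13); (24/13, 10/13) → (102/13, 88/13)
T4 rotate counter-clockwise with cos θ = 7/25, sin θ = 24/25: (38/13, 174/13) → (-782/65, 426/65); (32/13, 87/13) → (-1864/325, 1377/325); (2, 13) → (-298/25, 139/25); (102/13, 88/13) → (-1398/325, 3064/325)
T5 scale by (1, -1): (-782/65, 426/65) → (-782/65, -426/65); (-1864/325, 1377/325) → (-1864/325, -1377/325); (-298/25, 139/25) → (-298/25, -139/25); (-1398/325, 3064/325) → (-1398/325, -3064/325)
T6 translate by (2, -3): (-782/65, -426/65) → (-652/65, -621/65); (-1864/325, -1377/325) → (-1214/325, -2352/325); (-298/25, -139/25) → (-248/25, -214/25); (-1398/325, -3064/325) → (-748/325, -4039/325)

image vertices: (-652/65, -621/65), (-1214/325, -2352/325), (-248/25, -214/25), (-748/325, -4039/325)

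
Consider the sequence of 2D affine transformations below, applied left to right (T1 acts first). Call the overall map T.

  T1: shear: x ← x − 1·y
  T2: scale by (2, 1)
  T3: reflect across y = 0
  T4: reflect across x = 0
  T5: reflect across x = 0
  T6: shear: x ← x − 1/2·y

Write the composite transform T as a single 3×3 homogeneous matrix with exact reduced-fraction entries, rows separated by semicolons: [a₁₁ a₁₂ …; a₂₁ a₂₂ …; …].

T = [2 -3/2 0; 0 -1 0; 0 0 1]

T1 = [1 -1 0; 0 1 0; 0 0 1]
T2·T1 = [2 -2 0; 0 1 0; 0 0 1]
T3·…·T1 = [2 -2 0; 0 -1 0; 0 0 1]
T4·…·T1 = [-2 2 0; 0 -1 0; 0 0 1]
T5·…·T1 = [2 -2 0; 0 -1 0; 0 0 1]
T6·…·T1 = [2 -3/2 0; 0 -1 0; 0 0 1]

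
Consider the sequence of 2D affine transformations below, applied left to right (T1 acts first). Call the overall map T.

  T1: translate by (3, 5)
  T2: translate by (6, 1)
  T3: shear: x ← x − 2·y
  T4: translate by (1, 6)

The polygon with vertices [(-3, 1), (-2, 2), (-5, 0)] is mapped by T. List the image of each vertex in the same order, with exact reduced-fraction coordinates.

T1 translate by (3, 5): (-3, 1) → (0, 6); (-2, 2) → (1, 7); (-5, 0) → (-2, 5)
T2 translate by (6, 1): (0, 6) → (6, 7); (1, 7) → (7, 8); (-2, 5) → (4, 6)
T3 shear: x ← x − 2·y: (6, 7) → (-8, 7); (7, 8) → (-9, 8); (4, 6) → (-8, 6)
T4 translate by (1, 6): (-8, 7) → (-7, 13); (-9, 8) → (-8, 14); (-8, 6) → (-7, 12)

image vertices: (-7, 13), (-8, 14), (-7, 12)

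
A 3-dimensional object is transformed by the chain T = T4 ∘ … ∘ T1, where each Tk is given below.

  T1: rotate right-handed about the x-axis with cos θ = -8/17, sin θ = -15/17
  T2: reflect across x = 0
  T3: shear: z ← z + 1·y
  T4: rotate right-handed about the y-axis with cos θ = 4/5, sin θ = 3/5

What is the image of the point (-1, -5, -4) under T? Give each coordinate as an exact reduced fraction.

T(p) = (329/85, -20/17, 297/85)

T1 rotate right-handed about the x-axis with cos θ = -8/17, sin θ = -15/17: (-1, -5, -4) → (-1, -20/17, 107/17)
T2 reflect across x = 0: (-1, -20/17, 107/17) → (1, -20/17, 107/17)
T3 shear: z ← z + 1·y: (1, -20/17, 107/17) → (1, -20/17, 87/17)
T4 rotate right-handed about the y-axis with cos θ = 4/5, sin θ = 3/5: (1, -20/17, 87/17) → (329/85, -20/17, 297/85)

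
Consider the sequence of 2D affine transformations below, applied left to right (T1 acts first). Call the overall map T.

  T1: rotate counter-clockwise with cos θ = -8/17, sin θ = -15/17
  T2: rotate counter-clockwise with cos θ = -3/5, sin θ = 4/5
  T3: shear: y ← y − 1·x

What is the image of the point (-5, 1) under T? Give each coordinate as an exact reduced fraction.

T1 rotate counter-clockwise with cos θ = -8/17, sin θ = -15/17: (-5, 1) → (55/17, 67/17)
T2 rotate counter-clockwise with cos θ = -3/5, sin θ = 4/5: (55/17, 67/17) → (-433/85, 19/85)
T3 shear: y ← y − 1·x: (-433/85, 19/85) → (-433/85, 452/85)

T(p) = (-433/85, 452/85)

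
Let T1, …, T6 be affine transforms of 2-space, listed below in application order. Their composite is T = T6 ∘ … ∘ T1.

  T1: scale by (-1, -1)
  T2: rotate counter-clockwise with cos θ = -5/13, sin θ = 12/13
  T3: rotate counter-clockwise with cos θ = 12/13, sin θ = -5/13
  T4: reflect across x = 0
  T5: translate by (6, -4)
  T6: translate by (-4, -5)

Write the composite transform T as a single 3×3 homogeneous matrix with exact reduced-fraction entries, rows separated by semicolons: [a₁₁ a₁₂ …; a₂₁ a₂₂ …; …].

T = [0 -1 2; -1 0 -9; 0 0 1]

T1 = [-1 0 0; 0 -1 0; 0 0 1]
T2·T1 = [5/13 12/13 0; -12/13 5/13 0; 0 0 1]
T3·…·T1 = [0 1 0; -1 0 0; 0 0 1]
T4·…·T1 = [0 -1 0; -1 0 0; 0 0 1]
T5·…·T1 = [0 -1 6; -1 0 -4; 0 0 1]
T6·…·T1 = [0 -1 2; -1 0 -9; 0 0 1]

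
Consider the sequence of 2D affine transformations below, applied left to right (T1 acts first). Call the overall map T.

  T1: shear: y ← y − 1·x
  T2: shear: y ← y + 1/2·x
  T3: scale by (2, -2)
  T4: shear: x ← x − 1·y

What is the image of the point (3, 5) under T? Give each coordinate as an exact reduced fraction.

T1 shear: y ← y − 1·x: (3, 5) → (3, 2)
T2 shear: y ← y + 1/2·x: (3, 2) → (3, 7/2)
T3 scale by (2, -2): (3, 7/2) → (6, -7)
T4 shear: x ← x − 1·y: (6, -7) → (13, -7)

T(p) = (13, -7)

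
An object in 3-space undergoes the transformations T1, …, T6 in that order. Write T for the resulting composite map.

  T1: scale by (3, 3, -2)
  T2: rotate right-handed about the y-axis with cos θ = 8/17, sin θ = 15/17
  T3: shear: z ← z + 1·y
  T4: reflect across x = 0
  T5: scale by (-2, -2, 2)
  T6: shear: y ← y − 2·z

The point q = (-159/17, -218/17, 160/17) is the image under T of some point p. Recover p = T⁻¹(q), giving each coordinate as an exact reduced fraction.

p = (-3, -1, 1/4)

T1 = [3 0 0 0; 0 3 0 0; 0 0 -2 0; 0 0 0 1]
T2·T1 = [24/17 0 -30/17 0; 0 3 0 0; -45/17 0 -16/17 0; 0 0 0 1]
T3·…·T1 = [24/17 0 -30/17 0; 0 3 0 0; -45/17 3 -16/17 0; 0 0 0 1]
T4·…·T1 = [-24/17 0 30/17 0; 0 3 0 0; -45/17 3 -16/17 0; 0 0 0 1]
T5·…·T1 = [48/17 0 -60/17 0; 0 -6 0 0; -90/17 6 -32/17 0; 0 0 0 1]
T6·…·T1 = [48/17 0 -60/17 0; 180/17 -18 64/17 0; -90/17 6 -32/17 0; 0 0 0 1]
det M = 144; M⁻¹ = [4/51 -5/34 -15/34 0; 0 -1/6 -1/3 0; -15/68 -2/17 -6/17 0; 0 0 0 1]
M⁻¹ · (-159/17, -218/17, 160/17)ᵀ = (-3, -1, 1/4)ᵀ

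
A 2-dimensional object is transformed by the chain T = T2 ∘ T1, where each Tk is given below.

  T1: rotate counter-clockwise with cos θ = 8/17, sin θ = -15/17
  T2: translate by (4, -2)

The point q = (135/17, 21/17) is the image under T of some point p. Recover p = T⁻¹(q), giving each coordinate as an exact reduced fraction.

T1 = [8/17 15/17 0; -15/17 8/17 0; 0 0 1]
T2·T1 = [8/17 15/17 4; -15/17 8/17 -2; 0 0 1]
det M = 1; M⁻¹ = [8/17 -15/17 -62/17; 15/17 8/17 -44/17; 0 0 1]
M⁻¹ · (135/17, 21/17)ᵀ = (-1, 5)ᵀ

p = (-1, 5)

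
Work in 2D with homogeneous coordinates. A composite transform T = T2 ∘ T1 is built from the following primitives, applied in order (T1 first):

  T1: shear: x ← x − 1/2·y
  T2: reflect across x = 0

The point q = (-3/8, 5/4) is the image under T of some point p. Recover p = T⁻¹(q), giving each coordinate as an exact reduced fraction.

T1 = [1 -1/2 0; 0 1 0; 0 0 1]
T2·T1 = [-1 1/2 0; 0 1 0; 0 0 1]
det M = -1; M⁻¹ = [-1 1/2 0; 0 1 0; 0 0 1]
M⁻¹ · (-3/8, 5/4)ᵀ = (1, 5/4)ᵀ

p = (1, 5/4)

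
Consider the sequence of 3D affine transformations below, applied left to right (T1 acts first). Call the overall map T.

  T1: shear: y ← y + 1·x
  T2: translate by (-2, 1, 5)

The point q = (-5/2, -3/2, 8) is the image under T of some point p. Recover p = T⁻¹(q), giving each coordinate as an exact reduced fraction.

p = (-1/2, -2, 3)

T1 = [1 0 0 0; 1 1 0 0; 0 0 1 0; 0 0 0 1]
T2·T1 = [1 0 0 -2; 1 1 0 1; 0 0 1 5; 0 0 0 1]
det M = 1; M⁻¹ = [1 0 0 2; -1 1 0 -3; 0 0 1 -5; 0 0 0 1]
M⁻¹ · (-5/2, -3/2, 8)ᵀ = (-1/2, -2, 3)ᵀ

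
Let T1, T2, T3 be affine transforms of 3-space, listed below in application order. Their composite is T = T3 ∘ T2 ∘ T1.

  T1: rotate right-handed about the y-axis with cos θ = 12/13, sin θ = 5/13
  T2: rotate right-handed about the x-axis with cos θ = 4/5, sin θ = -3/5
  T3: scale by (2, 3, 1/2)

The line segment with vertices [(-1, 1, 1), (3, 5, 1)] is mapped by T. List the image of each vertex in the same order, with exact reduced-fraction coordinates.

image vertices: (-14/13, 309/65, 29/130), (82/13, 753/65, -207/130)

T1 rotate right-handed about the y-axis with cos θ = 12/13, sin θ = 5/13: (-1, 1, 1) → (-7/13, 1, 17/13); (3, 5, 1) → (41/13, 5, -3/13)
T2 rotate right-handed about the x-axis with cos θ = 4/5, sin θ = -3/5: (-7/13, 1, 17/13) → (-7/13, 103/65, 29/65); (41/13, 5, -3/13) → (41/13, 251/65, -207/65)
T3 scale by (2, 3, 1/2): (-7/13, 103/65, 29/65) → (-14/13, 309/65, 29/130); (41/13, 251/65, -207/65) → (82/13, 753/65, -207/130)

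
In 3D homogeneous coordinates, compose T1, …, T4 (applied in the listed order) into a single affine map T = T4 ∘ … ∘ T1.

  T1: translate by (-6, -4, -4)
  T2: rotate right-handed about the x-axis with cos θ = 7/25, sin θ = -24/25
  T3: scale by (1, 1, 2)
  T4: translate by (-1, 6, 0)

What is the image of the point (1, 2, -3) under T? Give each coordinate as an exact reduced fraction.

T1 translate by (-6, -4, -4): (1, 2, -3) → (-5, -2, -7)
T2 rotate right-handed about the x-axis with cos θ = 7/25, sin θ = -24/25: (-5, -2, -7) → (-5, -182/25, -1/25)
T3 scale by (1, 1, 2): (-5, -182/25, -1/25) → (-5, -182/25, -2/25)
T4 translate by (-1, 6, 0): (-5, -182/25, -2/25) → (-6, -32/25, -2/25)

T(p) = (-6, -32/25, -2/25)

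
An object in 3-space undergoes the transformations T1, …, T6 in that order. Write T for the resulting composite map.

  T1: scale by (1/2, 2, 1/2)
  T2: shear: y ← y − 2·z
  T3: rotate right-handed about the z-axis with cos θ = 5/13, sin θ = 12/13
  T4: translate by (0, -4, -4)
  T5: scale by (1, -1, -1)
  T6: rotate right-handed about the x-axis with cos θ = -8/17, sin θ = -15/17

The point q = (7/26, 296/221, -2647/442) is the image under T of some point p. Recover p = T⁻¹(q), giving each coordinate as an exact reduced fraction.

T1 = [1/2 0 0 0; 0 2 0 0; 0 0 1/2 0; 0 0 0 1]
T2·T1 = [1/2 0 0 0; 0 2 -1 0; 0 0 1/2 0; 0 0 0 1]
T3·…·T1 = [5/26 -24/13 12/13 0; 6/13 10/13 -5/13 0; 0 0 1/2 0; 0 0 0 1]
T4·…·T1 = [5/26 -24/13 12/13 0; 6/13 10/13 -5/13 -4; 0 0 1/2 -4; 0 0 0 1]
T5·…·T1 = [5/26 -24/13 12/13 0; -6/13 -10/13 5/13 4; 0 0 -1/2 4; 0 0 0 1]
T6·…·T1 = [5/26 -24/13 12/13 0; 48/221 80/221 -275/442 28/17; 90/221 150/221 -23/221 -92/17; 0 0 0 1]
det M = 1/2; M⁻¹ = [10/13 192/221 360/221 96/13; -6/13 -175/221 283/442 62/13; 0 -30/17 16/17 8; 0 0 0 1]
M⁻¹ · (7/26, 296/221, -2647/442)ᵀ = (-1, -1/4, 0)ᵀ

p = (-1, -1/4, 0)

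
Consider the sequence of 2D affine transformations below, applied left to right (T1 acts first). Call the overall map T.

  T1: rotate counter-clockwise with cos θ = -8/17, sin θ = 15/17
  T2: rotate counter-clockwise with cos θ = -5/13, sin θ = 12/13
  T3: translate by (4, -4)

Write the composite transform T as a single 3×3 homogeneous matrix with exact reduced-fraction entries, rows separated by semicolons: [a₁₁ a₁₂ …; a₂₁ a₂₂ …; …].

T = [-140/221 171/221 4; -171/221 -140/221 -4; 0 0 1]

T1 = [-8/17 -15/17 0; 15/17 -8/17 0; 0 0 1]
T2·T1 = [-140/221 171/221 0; -171/221 -140/221 0; 0 0 1]
T3·…·T1 = [-140/221 171/221 4; -171/221 -140/221 -4; 0 0 1]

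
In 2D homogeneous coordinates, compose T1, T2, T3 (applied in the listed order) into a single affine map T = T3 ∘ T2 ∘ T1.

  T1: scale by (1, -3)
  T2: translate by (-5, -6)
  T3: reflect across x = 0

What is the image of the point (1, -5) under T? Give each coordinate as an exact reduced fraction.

T(p) = (4, 9)

T1 scale by (1, -3): (1, -5) → (1, 15)
T2 translate by (-5, -6): (1, 15) → (-4, 9)
T3 reflect across x = 0: (-4, 9) → (4, 9)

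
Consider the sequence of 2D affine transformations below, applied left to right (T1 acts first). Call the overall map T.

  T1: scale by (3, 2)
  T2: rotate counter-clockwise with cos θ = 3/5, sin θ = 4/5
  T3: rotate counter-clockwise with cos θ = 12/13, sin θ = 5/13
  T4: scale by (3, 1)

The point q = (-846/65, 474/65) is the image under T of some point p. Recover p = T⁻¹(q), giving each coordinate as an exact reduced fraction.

p = (2, 3)

T1 = [3 0 0; 0 2 0; 0 0 1]
T2·T1 = [9/5 -8/5 0; 12/5 6/5 0; 0 0 1]
T3·…·T1 = [48/65 -126/65 0; 189/65 32/65 0; 0 0 1]
T4·…·T1 = [144/65 -378/65 0; 189/65 32/65 0; 0 0 1]
det M = 18; M⁻¹ = [16/585 21/65 0; -21/130 8/65 0; 0 0 1]
M⁻¹ · (-846/65, 474/65)ᵀ = (2, 3)ᵀ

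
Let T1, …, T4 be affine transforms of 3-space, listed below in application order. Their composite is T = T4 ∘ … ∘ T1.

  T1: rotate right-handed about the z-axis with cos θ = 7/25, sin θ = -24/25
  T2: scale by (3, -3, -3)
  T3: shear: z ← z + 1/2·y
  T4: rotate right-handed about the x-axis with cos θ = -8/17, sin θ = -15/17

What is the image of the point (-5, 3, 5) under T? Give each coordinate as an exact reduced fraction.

T1 rotate right-handed about the z-axis with cos θ = 7/25, sin θ = -24/25: (-5, 3, 5) → (37/25, 141/25, 5)
T2 scale by (3, -3, -3): (37/25, 141/25, 5) → (111/25, -423/25, -15)
T3 shear: z ← z + 1/2·y: (111/25, -423/25, -15) → (111/25, -423/25, -1173/50)
T4 rotate right-handed about the x-axis with cos θ = -8/17, sin θ = -15/17: (111/25, -423/25, -1173/50) → (111/25, -10827/850, 11037/425)

T(p) = (111/25, -10827/850, 11037/425)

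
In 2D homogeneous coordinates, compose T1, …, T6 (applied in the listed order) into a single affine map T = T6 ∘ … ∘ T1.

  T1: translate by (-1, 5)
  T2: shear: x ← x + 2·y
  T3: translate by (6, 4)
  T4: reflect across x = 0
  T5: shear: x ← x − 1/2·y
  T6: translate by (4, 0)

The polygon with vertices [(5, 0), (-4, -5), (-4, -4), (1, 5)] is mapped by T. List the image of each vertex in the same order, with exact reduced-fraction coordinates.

image vertices: (-41/2, 9), (1, 4), (-3/2, 5), (-29, 14)

T1 translate by (-1, 5): (5, 0) → (4, 5); (-4, -5) → (-5, 0); (-4, -4) → (-5, 1); (1, 5) → (0, 10)
T2 shear: x ← x + 2·y: (4, 5) → (14, 5); (-5, 0) → (-5, 0); (-5, 1) → (-3, 1); (0, 10) → (20, 10)
T3 translate by (6, 4): (14, 5) → (20, 9); (-5, 0) → (1, 4); (-3, 1) → (3, 5); (20, 10) → (26, 14)
T4 reflect across x = 0: (20, 9) → (-20, 9); (1, 4) → (-1, 4); (3, 5) → (-3, 5); (26, 14) → (-26, 14)
T5 shear: x ← x − 1/2·y: (-20, 9) → (-49/2, 9); (-1, 4) → (-3, 4); (-3, 5) → (-11/2, 5); (-26, 14) → (-33, 14)
T6 translate by (4, 0): (-49/2, 9) → (-41/2, 9); (-3, 4) → (1, 4); (-11/2, 5) → (-3/2, 5); (-33, 14) → (-29, 14)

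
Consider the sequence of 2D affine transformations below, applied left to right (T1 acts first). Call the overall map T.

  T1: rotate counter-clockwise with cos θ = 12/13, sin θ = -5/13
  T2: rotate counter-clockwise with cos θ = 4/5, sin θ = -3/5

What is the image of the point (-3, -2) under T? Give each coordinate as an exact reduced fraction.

T1 rotate counter-clockwise with cos θ = 12/13, sin θ = -5/13: (-3, -2) → (-46/13, -9/13)
T2 rotate counter-clockwise with cos θ = 4/5, sin θ = -3/5: (-46/13, -9/13) → (-211/65, 102/65)

T(p) = (-211/65, 102/65)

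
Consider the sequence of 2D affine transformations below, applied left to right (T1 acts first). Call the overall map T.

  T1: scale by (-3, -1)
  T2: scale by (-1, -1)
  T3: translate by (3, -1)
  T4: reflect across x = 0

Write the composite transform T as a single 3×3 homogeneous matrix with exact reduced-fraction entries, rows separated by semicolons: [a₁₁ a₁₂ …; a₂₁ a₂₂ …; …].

T = [-3 0 -3; 0 1 -1; 0 0 1]

T1 = [-3 0 0; 0 -1 0; 0 0 1]
T2·T1 = [3 0 0; 0 1 0; 0 0 1]
T3·…·T1 = [3 0 3; 0 1 -1; 0 0 1]
T4·…·T1 = [-3 0 -3; 0 1 -1; 0 0 1]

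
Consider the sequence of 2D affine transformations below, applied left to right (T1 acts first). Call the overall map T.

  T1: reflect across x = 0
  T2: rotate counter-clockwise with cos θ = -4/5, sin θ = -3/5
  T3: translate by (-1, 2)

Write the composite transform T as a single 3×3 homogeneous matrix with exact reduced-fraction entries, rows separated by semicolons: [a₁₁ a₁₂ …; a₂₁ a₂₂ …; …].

T = [4/5 3/5 -1; 3/5 -4/5 2; 0 0 1]

T1 = [-1 0 0; 0 1 0; 0 0 1]
T2·T1 = [4/5 3/5 0; 3/5 -4/5 0; 0 0 1]
T3·…·T1 = [4/5 3/5 -1; 3/5 -4/5 2; 0 0 1]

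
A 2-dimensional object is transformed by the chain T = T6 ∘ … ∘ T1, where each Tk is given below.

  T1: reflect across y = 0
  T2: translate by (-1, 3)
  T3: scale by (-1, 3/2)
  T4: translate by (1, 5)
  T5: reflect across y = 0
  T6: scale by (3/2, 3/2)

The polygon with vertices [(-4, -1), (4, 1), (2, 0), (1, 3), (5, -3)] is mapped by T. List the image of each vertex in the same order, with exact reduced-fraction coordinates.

image vertices: (9, -33/2), (-3, -12), (0, -57/4), (3/2, -15/2), (-9/2, -21)

T1 reflect across y = 0: (-4, -1) → (-4, 1); (4, 1) → (4, -1); (2, 0) → (2, 0); (1, 3) → (1, -3); (5, -3) → (5, 3)
T2 translate by (-1, 3): (-4, 1) → (-5, 4); (4, -1) → (3, 2); (2, 0) → (1, 3); (1, -3) → (0, 0); (5, 3) → (4, 6)
T3 scale by (-1, 3/2): (-5, 4) → (5, 6); (3, 2) → (-3, 3); (1, 3) → (-1, 9/2); (0, 0) → (0, 0); (4, 6) → (-4, 9)
T4 translate by (1, 5): (5, 6) → (6, 11); (-3, 3) → (-2, 8); (-1, 9/2) → (0, 19/2); (0, 0) → (1, 5); (-4, 9) → (-3, 14)
T5 reflect across y = 0: (6, 11) → (6, -11); (-2, 8) → (-2, -8); (0, 19/2) → (0, -19/2); (1, 5) → (1, -5); (-3, 14) → (-3, -14)
T6 scale by (3/2, 3/2): (6, -11) → (9, -33/2); (-2, -8) → (-3, -12); (0, -19/2) → (0, -57/4); (1, -5) → (3/2, -15/2); (-3, -14) → (-9/2, -21)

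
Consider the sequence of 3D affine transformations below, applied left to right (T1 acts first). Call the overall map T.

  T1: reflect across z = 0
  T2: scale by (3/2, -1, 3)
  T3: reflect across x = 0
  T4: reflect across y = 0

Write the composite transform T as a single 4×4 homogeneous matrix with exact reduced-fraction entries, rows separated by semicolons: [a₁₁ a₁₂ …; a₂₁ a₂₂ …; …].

T = [-3/2 0 0 0; 0 1 0 0; 0 0 -3 0; 0 0 0 1]

T1 = [1 0 0 0; 0 1 0 0; 0 0 -1 0; 0 0 0 1]
T2·T1 = [3/2 0 0 0; 0 -1 0 0; 0 0 -3 0; 0 0 0 1]
T3·…·T1 = [-3/2 0 0 0; 0 -1 0 0; 0 0 -3 0; 0 0 0 1]
T4·…·T1 = [-3/2 0 0 0; 0 1 0 0; 0 0 -3 0; 0 0 0 1]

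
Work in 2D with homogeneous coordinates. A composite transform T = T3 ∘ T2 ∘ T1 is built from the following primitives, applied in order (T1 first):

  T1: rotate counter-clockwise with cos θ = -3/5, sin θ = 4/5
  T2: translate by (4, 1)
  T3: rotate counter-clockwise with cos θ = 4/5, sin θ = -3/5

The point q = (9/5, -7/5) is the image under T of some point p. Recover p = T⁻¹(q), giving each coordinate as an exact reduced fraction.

p = (1/5, 2)

T1 = [-3/5 -4/5 0; 4/5 -3/5 0; 0 0 1]
T2·T1 = [-3/5 -4/5 4; 4/5 -3/5 1; 0 0 1]
T3·…·T1 = [0 -1 19/5; 1 0 -8/5; 0 0 1]
det M = 1; M⁻¹ = [0 1 8/5; -1 0 19/5; 0 0 1]
M⁻¹ · (9/5, -7/5)ᵀ = (1/5, 2)ᵀ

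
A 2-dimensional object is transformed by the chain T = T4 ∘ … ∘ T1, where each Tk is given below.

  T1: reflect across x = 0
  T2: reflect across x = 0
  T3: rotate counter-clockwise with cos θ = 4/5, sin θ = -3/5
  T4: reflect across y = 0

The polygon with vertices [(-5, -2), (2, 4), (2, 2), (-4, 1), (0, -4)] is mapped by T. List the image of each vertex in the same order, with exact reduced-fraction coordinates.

T1 reflect across x = 0: (-5, -2) → (5, -2); (2, 4) → (-2, 4); (2, 2) → (-2, 2); (-4, 1) → (4, 1); (0, -4) → (0, -4)
T2 reflect across x = 0: (5, -2) → (-5, -2); (-2, 4) → (2, 4); (-2, 2) → (2, 2); (4, 1) → (-4, 1); (0, -4) → (0, -4)
T3 rotate counter-clockwise with cos θ = 4/5, sin θ = -3/5: (-5, -2) → (-26/5, 7/5); (2, 4) → (4, 2); (2, 2) → (14/5, 2/5); (-4, 1) → (-13/5, 16/5); (0, -4) → (-12/5, -16/5)
T4 reflect across y = 0: (-26/5, 7/5) → (-26/5, -7/5); (4, 2) → (4, -2); (14/5, 2/5) → (14/5, -2/5); (-13/5, 16/5) → (-13/5, -16/5); (-12/5, -16/5) → (-12/5, 16/5)

image vertices: (-26/5, -7/5), (4, -2), (14/5, -2/5), (-13/5, -16/5), (-12/5, 16/5)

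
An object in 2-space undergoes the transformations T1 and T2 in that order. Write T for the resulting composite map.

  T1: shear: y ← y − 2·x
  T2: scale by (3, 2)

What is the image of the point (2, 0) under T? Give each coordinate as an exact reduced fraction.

T1 shear: y ← y − 2·x: (2, 0) → (2, -4)
T2 scale by (3, 2): (2, -4) → (6, -8)

T(p) = (6, -8)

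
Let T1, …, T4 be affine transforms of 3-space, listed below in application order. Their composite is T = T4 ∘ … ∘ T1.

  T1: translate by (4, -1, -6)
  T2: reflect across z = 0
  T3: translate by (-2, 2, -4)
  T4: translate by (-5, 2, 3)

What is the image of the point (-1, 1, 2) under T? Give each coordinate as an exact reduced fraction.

T1 translate by (4, -1, -6): (-1, 1, 2) → (3, 0, -4)
T2 reflect across z = 0: (3, 0, -4) → (3, 0, 4)
T3 translate by (-2, 2, -4): (3, 0, 4) → (1, 2, 0)
T4 translate by (-5, 2, 3): (1, 2, 0) → (-4, 4, 3)

T(p) = (-4, 4, 3)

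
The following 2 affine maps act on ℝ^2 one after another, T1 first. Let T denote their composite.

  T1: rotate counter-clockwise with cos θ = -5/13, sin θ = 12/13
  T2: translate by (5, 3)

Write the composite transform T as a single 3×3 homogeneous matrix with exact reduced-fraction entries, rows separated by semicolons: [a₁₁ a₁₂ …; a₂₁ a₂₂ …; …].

T = [-5/13 -12/13 5; 12/13 -5/13 3; 0 0 1]

T1 = [-5/13 -12/13 0; 12/13 -5/13 0; 0 0 1]
T2·T1 = [-5/13 -12/13 5; 12/13 -5/13 3; 0 0 1]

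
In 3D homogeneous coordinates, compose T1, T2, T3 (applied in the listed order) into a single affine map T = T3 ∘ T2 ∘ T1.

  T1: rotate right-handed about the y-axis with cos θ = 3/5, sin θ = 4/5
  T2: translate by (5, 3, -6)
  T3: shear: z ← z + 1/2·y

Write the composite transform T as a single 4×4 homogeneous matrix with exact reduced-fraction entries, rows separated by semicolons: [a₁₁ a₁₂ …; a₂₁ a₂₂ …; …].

T1 = [3/5 0 4/5 0; 0 1 0 0; -4/5 0 3/5 0; 0 0 0 1]
T2·T1 = [3/5 0 4/5 5; 0 1 0 3; -4/5 0 3/5 -6; 0 0 0 1]
T3·…·T1 = [3/5 0 4/5 5; 0 1 0 3; -4/5 1/2 3/5 -9/2; 0 0 0 1]

T = [3/5 0 4/5 5; 0 1 0 3; -4/5 1/2 3/5 -9/2; 0 0 0 1]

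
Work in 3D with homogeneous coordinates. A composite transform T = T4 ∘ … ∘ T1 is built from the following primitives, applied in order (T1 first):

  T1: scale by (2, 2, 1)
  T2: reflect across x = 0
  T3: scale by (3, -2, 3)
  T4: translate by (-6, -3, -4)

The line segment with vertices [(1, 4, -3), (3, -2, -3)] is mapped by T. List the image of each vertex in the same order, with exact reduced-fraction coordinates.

image vertices: (-12, -19, -13), (-24, 5, -13)

T1 scale by (2, 2, 1): (1, 4, -3) → (2, 8, -3); (3, -2, -3) → (6, -4, -3)
T2 reflect across x = 0: (2, 8, -3) → (-2, 8, -3); (6, -4, -3) → (-6, -4, -3)
T3 scale by (3, -2, 3): (-2, 8, -3) → (-6, -16, -9); (-6, -4, -3) → (-18, 8, -9)
T4 translate by (-6, -3, -4): (-6, -16, -9) → (-12, -19, -13); (-18, 8, -9) → (-24, 5, -13)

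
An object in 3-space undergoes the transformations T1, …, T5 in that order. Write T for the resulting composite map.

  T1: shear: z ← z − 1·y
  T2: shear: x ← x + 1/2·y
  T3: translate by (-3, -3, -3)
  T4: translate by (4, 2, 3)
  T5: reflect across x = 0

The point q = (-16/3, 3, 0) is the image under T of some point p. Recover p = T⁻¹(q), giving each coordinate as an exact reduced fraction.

T1 = [1 0 0 0; 0 1 0 0; 0 -1 1 0; 0 0 0 1]
T2·T1 = [1 1/2 0 0; 0 1 0 0; 0 -1 1 0; 0 0 0 1]
T3·…·T1 = [1 1/2 0 -3; 0 1 0 -3; 0 -1 1 -3; 0 0 0 1]
T4·…·T1 = [1 1/2 0 1; 0 1 0 -1; 0 -1 1 0; 0 0 0 1]
T5·…·T1 = [-1 -1/2 0 -1; 0 1 0 -1; 0 -1 1 0; 0 0 0 1]
det M = -1; M⁻¹ = [-1 -1/2 0 -3/2; 0 1 0 1; 0 1 1 1; 0 0 0 1]
M⁻¹ · (-16/3, 3, 0)ᵀ = (7/3, 4, 4)ᵀ

p = (7/3, 4, 4)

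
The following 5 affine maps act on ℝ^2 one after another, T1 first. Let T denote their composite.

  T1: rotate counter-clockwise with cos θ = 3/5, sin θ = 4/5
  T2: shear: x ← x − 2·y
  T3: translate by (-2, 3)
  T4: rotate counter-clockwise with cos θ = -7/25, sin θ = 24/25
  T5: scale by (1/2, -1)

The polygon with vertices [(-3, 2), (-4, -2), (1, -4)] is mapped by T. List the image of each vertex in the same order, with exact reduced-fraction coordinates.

T1 rotate counter-clockwise with cos θ = 3/5, sin θ = 4/5: (-3, 2) → (-17/5, -6/5); (-4, -2) → (-4/5, -22/5); (1, -4) → (19/5, -8/5)
T2 shear: x ← x − 2·y: (-17/5, -6/5) → (-1, -6/5); (-4/5, -22/5) → (8, -22/5); (19/5, -8/5) → (7, -8/5)
T3 translate by (-2, 3): (-1, -6/5) → (-3, 9/5); (8, -22/5) → (6, -7/5); (7, -8/5) → (5, 7/5)
T4 rotate counter-clockwise with cos θ = -7/25, sin θ = 24/25: (-3, 9/5) → (-111/125, -423/125); (6, -7/5) → (-42/125, 769/125); (5, 7/5) → (-343/125, 551/125)
T5 scale by (1/2, -1): (-111/125, -423/125) → (-111/250, 423/125); (-42/125, 769/125) → (-21/125, -769/125); (-343/125, 551/125) → (-343/250, -551/125)

image vertices: (-111/250, 423/125), (-21/125, -769/125), (-343/250, -551/125)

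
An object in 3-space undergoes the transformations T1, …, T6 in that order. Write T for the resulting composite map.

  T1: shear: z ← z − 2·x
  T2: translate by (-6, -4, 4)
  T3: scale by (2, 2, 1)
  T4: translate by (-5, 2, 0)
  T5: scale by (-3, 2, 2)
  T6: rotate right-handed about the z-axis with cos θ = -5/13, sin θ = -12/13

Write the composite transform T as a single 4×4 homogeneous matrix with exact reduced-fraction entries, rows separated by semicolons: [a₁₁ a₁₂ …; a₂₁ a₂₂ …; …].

T1 = [1 0 0 0; 0 1 0 0; -2 0 1 0; 0 0 0 1]
T2·T1 = [1 0 0 -6; 0 1 0 -4; -2 0 1 4; 0 0 0 1]
T3·…·T1 = [2 0 0 -12; 0 2 0 -8; -2 0 1 4; 0 0 0 1]
T4·…·T1 = [2 0 0 -17; 0 2 0 -6; -2 0 1 4; 0 0 0 1]
T5·…·T1 = [-6 0 0 51; 0 4 0 -12; -4 0 2 8; 0 0 0 1]
T6·…·T1 = [30/13 48/13 0 -399/13; 72/13 -20/13 0 -552/13; -4 0 2 8; 0 0 0 1]

T = [30/13 48/13 0 -399/13; 72/13 -20/13 0 -552/13; -4 0 2 8; 0 0 0 1]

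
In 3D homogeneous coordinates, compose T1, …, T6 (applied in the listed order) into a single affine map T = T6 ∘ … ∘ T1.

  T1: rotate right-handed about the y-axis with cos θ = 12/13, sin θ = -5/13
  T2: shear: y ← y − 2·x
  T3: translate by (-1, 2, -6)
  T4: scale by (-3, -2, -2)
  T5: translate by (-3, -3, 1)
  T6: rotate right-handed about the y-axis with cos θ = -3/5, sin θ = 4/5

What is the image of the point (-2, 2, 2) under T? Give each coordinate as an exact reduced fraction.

T1 rotate right-handed about the y-axis with cos θ = 12/13, sin θ = -5/13: (-2, 2, 2) → (-34/13, 2, 14/13)
T2 shear: y ← y − 2·x: (-34/13, 2, 14/13) → (-34/13, 94/13, 14/13)
T3 translate by (-1, 2, -6): (-34/13, 94/13, 14/13) → (-47/13, 120/13, -64/13)
T4 scale by (-3, -2, -2): (-47/13, 120/13, -64/13) → (141/13, -240/13, 128/13)
T5 translate by (-3, -3, 1): (141/13, -240/13, 128/13) → (102/13, -279/13, 141/13)
T6 rotate right-handed about the y-axis with cos θ = -3/5, sin θ = 4/5: (102/13, -279/13, 141/13) → (258/65, -279/13, -831/65)

T(p) = (258/65, -279/13, -831/65)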